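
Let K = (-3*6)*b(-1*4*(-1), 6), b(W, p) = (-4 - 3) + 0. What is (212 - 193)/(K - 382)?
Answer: -19/256 ≈ -0.074219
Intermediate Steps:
b(W, p) = -7 (b(W, p) = -7 + 0 = -7)
K = 126 (K = -3*6*(-7) = -18*(-7) = 126)
(212 - 193)/(K - 382) = (212 - 193)/(126 - 382) = 19/(-256) = 19*(-1/256) = -19/256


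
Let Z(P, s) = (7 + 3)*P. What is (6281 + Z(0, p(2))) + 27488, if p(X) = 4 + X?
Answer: 33769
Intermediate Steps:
Z(P, s) = 10*P
(6281 + Z(0, p(2))) + 27488 = (6281 + 10*0) + 27488 = (6281 + 0) + 27488 = 6281 + 27488 = 33769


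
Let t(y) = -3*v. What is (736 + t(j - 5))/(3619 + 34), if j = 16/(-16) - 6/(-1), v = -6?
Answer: 58/281 ≈ 0.20641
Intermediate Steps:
j = 5 (j = 16*(-1/16) - 6*(-1) = -1 + 6 = 5)
t(y) = 18 (t(y) = -3*(-6) = 18)
(736 + t(j - 5))/(3619 + 34) = (736 + 18)/(3619 + 34) = 754/3653 = 754*(1/3653) = 58/281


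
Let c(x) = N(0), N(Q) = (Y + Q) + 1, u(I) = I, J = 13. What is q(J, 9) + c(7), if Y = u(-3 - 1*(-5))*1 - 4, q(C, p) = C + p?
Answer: 21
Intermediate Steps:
Y = -2 (Y = (-3 - 1*(-5))*1 - 4 = (-3 + 5)*1 - 4 = 2*1 - 4 = 2 - 4 = -2)
N(Q) = -1 + Q (N(Q) = (-2 + Q) + 1 = -1 + Q)
c(x) = -1 (c(x) = -1 + 0 = -1)
q(J, 9) + c(7) = (13 + 9) - 1 = 22 - 1 = 21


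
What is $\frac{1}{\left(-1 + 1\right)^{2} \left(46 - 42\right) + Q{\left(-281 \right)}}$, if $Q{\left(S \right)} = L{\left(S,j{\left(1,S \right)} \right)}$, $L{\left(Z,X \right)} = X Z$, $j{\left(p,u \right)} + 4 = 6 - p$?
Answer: $- \frac{1}{281} \approx -0.0035587$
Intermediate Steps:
$j{\left(p,u \right)} = 2 - p$ ($j{\left(p,u \right)} = -4 - \left(-6 + p\right) = 2 - p$)
$Q{\left(S \right)} = S$ ($Q{\left(S \right)} = \left(2 - 1\right) S = 1 S = S$)
$\frac{1}{\left(-1 + 1\right)^{2} \left(46 - 42\right) + Q{\left(-281 \right)}} = \frac{1}{\left(-1 + 1\right)^{2} \left(46 - 42\right) - 281} = \frac{1}{0^{2} \cdot 4 - 281} = \frac{1}{0 \cdot 4 - 281} = \frac{1}{0 - 281} = \frac{1}{-281} = - \frac{1}{281}$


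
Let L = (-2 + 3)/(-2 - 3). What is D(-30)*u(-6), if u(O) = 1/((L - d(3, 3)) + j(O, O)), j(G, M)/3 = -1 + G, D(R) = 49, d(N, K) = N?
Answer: -245/121 ≈ -2.0248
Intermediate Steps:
L = -⅕ (L = 1/(-5) = 1*(-⅕) = -⅕ ≈ -0.20000)
j(G, M) = -3 + 3*G (j(G, M) = 3*(-1 + G) = -3 + 3*G)
u(O) = 1/(-31/5 + 3*O) (u(O) = 1/((-⅕ - 1*3) + (-3 + 3*O)) = 1/((-⅕ - 3) + (-3 + 3*O)) = 1/(-16/5 + (-3 + 3*O)) = 1/(-31/5 + 3*O))
D(-30)*u(-6) = 49*(5/(-31 + 15*(-6))) = 49*(5/(-31 - 90)) = 49*(5/(-121)) = 49*(5*(-1/121)) = 49*(-5/121) = -245/121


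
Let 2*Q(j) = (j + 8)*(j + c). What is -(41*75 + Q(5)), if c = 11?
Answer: -3179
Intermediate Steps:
Q(j) = (8 + j)*(11 + j)/2 (Q(j) = ((j + 8)*(j + 11))/2 = ((8 + j)*(11 + j))/2 = (8 + j)*(11 + j)/2)
-(41*75 + Q(5)) = -(41*75 + (44 + (½)*5² + (19/2)*5)) = -(3075 + (44 + (½)*25 + 95/2)) = -(3075 + (44 + 25/2 + 95/2)) = -(3075 + 104) = -1*3179 = -3179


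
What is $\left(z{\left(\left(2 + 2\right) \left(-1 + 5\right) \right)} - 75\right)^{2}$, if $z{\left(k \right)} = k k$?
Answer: $32761$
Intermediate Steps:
$z{\left(k \right)} = k^{2}$
$\left(z{\left(\left(2 + 2\right) \left(-1 + 5\right) \right)} - 75\right)^{2} = \left(\left(\left(2 + 2\right) \left(-1 + 5\right)\right)^{2} - 75\right)^{2} = \left(\left(4 \cdot 4\right)^{2} - 75\right)^{2} = \left(16^{2} - 75\right)^{2} = \left(256 - 75\right)^{2} = 181^{2} = 32761$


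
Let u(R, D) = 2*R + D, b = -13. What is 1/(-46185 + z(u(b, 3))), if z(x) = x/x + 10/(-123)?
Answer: -123/5680642 ≈ -2.1652e-5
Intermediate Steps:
u(R, D) = D + 2*R
z(x) = 113/123 (z(x) = 1 + 10*(-1/123) = 1 - 10/123 = 113/123)
1/(-46185 + z(u(b, 3))) = 1/(-46185 + 113/123) = 1/(-5680642/123) = -123/5680642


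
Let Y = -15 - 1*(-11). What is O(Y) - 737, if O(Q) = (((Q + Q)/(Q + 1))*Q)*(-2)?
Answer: -2147/3 ≈ -715.67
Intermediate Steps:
Y = -4 (Y = -15 + 11 = -4)
O(Q) = -4*Q²/(1 + Q) (O(Q) = (((2*Q)/(1 + Q))*Q)*(-2) = ((2*Q/(1 + Q))*Q)*(-2) = (2*Q²/(1 + Q))*(-2) = -4*Q²/(1 + Q))
O(Y) - 737 = -4*(-4)²/(1 - 4) - 737 = -4*16/(-3) - 737 = -4*16*(-⅓) - 737 = 64/3 - 737 = -2147/3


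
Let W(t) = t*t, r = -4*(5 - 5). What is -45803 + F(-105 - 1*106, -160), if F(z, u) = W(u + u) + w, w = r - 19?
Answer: 56578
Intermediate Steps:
r = 0 (r = -4*0 = 0)
W(t) = t**2
w = -19 (w = 0 - 19 = -19)
F(z, u) = -19 + 4*u**2 (F(z, u) = (u + u)**2 - 19 = (2*u)**2 - 19 = 4*u**2 - 19 = -19 + 4*u**2)
-45803 + F(-105 - 1*106, -160) = -45803 + (-19 + 4*(-160)**2) = -45803 + (-19 + 4*25600) = -45803 + (-19 + 102400) = -45803 + 102381 = 56578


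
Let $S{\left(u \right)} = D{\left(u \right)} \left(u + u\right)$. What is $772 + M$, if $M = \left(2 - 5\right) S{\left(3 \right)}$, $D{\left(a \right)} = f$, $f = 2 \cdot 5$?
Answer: $592$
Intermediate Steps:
$f = 10$
$D{\left(a \right)} = 10$
$S{\left(u \right)} = 20 u$ ($S{\left(u \right)} = 10 \left(u + u\right) = 10 \cdot 2 u = 20 u$)
$M = -180$ ($M = \left(2 - 5\right) 20 \cdot 3 = \left(-3\right) 60 = -180$)
$772 + M = 772 - 180 = 592$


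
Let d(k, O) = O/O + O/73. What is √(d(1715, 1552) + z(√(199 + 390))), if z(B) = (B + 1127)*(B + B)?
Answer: √(6396187 + 12011566*√589)/73 ≈ 236.44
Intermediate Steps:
d(k, O) = 1 + O/73 (d(k, O) = 1 + O*(1/73) = 1 + O/73)
z(B) = 2*B*(1127 + B) (z(B) = (1127 + B)*(2*B) = 2*B*(1127 + B))
√(d(1715, 1552) + z(√(199 + 390))) = √((1 + (1/73)*1552) + 2*√(199 + 390)*(1127 + √(199 + 390))) = √((1 + 1552/73) + 2*√589*(1127 + √589)) = √(1625/73 + 2*√589*(1127 + √589))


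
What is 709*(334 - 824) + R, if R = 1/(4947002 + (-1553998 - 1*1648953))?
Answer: -605900757909/1744051 ≈ -3.4741e+5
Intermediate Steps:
R = 1/1744051 (R = 1/(4947002 + (-1553998 - 1648953)) = 1/(4947002 - 3202951) = 1/1744051 ≈ 5.7338e-7)
709*(334 - 824) + R = 709*(334 - 824) + 1/1744051 = 709*(-490) + 1/1744051 = -347410 + 1/1744051 = -605900757909/1744051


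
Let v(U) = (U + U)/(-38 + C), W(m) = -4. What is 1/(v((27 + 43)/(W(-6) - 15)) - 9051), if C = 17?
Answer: -57/515887 ≈ -0.00011049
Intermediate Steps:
v(U) = -2*U/21 (v(U) = (U + U)/(-38 + 17) = (2*U)/(-21) = (2*U)*(-1/21) = -2*U/21)
1/(v((27 + 43)/(W(-6) - 15)) - 9051) = 1/(-2*(27 + 43)/(21*(-4 - 15)) - 9051) = 1/(-20/(3*(-19)) - 9051) = 1/(-20*(-1)/(3*19) - 9051) = 1/(-2/21*(-70/19) - 9051) = 1/(20/57 - 9051) = 1/(-515887/57) = -57/515887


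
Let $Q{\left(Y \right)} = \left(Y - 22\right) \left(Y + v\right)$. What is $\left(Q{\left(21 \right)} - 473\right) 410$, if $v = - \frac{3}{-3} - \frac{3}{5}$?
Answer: $-202704$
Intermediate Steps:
$v = \frac{2}{5}$ ($v = \left(-3\right) \left(- \frac{1}{3}\right) - \frac{3}{5} = 1 - \frac{3}{5} = \frac{2}{5} \approx 0.4$)
$Q{\left(Y \right)} = \left(-22 + Y\right) \left(\frac{2}{5} + Y\right)$ ($Q{\left(Y \right)} = \left(Y - 22\right) \left(Y + \frac{2}{5}\right) = \left(-22 + Y\right) \left(\frac{2}{5} + Y\right)$)
$\left(Q{\left(21 \right)} - 473\right) 410 = \left(\left(- \frac{44}{5} + 21^{2} - \frac{2268}{5}\right) - 473\right) 410 = \left(\left(- \frac{44}{5} + 441 - \frac{2268}{5}\right) - 473\right) 410 = \left(- \frac{107}{5} - 473\right) 410 = \left(- \frac{2472}{5}\right) 410 = -202704$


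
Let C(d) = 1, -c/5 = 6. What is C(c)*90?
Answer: 90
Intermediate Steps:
c = -30 (c = -5*6 = -30)
C(c)*90 = 1*90 = 90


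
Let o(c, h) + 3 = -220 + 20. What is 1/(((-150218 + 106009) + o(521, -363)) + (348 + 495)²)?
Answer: 1/666237 ≈ 1.5010e-6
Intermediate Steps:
o(c, h) = -203 (o(c, h) = -3 + (-220 + 20) = -3 - 200 = -203)
1/(((-150218 + 106009) + o(521, -363)) + (348 + 495)²) = 1/(((-150218 + 106009) - 203) + (348 + 495)²) = 1/((-44209 - 203) + 843²) = 1/(-44412 + 710649) = 1/666237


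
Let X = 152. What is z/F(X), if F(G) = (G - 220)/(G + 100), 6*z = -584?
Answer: 6132/17 ≈ 360.71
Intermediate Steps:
z = -292/3 (z = (⅙)*(-584) = -292/3 ≈ -97.333)
F(G) = (-220 + G)/(100 + G)
z/F(X) = -292*(100 + 152)/(-220 + 152)/3 = -292/(3*(-68/252)) = -292/(3*((1/252)*(-68))) = -292/(3*(-17/63)) = -292/3*(-63/17) = 6132/17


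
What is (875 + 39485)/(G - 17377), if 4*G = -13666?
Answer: -80720/41587 ≈ -1.9410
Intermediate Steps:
G = -6833/2 (G = (¼)*(-13666) = -6833/2 ≈ -3416.5)
(875 + 39485)/(G - 17377) = (875 + 39485)/(-6833/2 - 17377) = 40360/(-41587/2) = 40360*(-2/41587) = -80720/41587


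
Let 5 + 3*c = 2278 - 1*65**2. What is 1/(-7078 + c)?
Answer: -3/23186 ≈ -0.00012939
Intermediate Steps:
c = -1952/3 (c = -5/3 + (2278 - 1*65**2)/3 = -5/3 + (2278 - 1*4225)/3 = -5/3 + (2278 - 4225)/3 = -5/3 + (1/3)*(-1947) = -5/3 - 649 = -1952/3 ≈ -650.67)
1/(-7078 + c) = 1/(-7078 - 1952/3) = 1/(-23186/3) = -3/23186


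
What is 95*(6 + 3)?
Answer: 855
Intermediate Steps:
95*(6 + 3) = 95*9 = 855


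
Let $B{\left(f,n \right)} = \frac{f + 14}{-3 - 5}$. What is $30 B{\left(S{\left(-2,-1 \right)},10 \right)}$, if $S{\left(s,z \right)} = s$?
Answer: $-45$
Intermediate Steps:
$B{\left(f,n \right)} = - \frac{7}{4} - \frac{f}{8}$ ($B{\left(f,n \right)} = \frac{14 + f}{-8} = \left(14 + f\right) \left(- \frac{1}{8}\right) = - \frac{7}{4} - \frac{f}{8}$)
$30 B{\left(S{\left(-2,-1 \right)},10 \right)} = 30 \left(- \frac{7}{4} - - \frac{1}{4}\right) = 30 \left(- \frac{7}{4} + \frac{1}{4}\right) = 30 \left(- \frac{3}{2}\right) = -45$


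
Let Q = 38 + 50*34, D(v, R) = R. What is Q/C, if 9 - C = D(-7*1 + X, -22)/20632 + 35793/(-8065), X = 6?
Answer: 144599062520/1118116163 ≈ 129.32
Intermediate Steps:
Q = 1738 (Q = 38 + 1700 = 1738)
C = 1118116163/83198540 (C = 9 - (-22/20632 + 35793/(-8065)) = 9 - (-22*1/20632 + 35793*(-1/8065)) = 9 - (-11/10316 - 35793/8065) = 9 - 1*(-369329303/83198540) = 9 + 369329303/83198540 = 1118116163/83198540 ≈ 13.439)
Q/C = 1738/(1118116163/83198540) = 1738*(83198540/1118116163) = 144599062520/1118116163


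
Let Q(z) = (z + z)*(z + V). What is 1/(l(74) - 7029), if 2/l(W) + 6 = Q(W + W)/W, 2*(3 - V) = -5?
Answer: -304/2136815 ≈ -0.00014227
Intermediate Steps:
V = 11/2 (V = 3 - ½*(-5) = 3 + 5/2 = 11/2 ≈ 5.5000)
Q(z) = 2*z*(11/2 + z) (Q(z) = (z + z)*(z + 11/2) = (2*z)*(11/2 + z) = 2*z*(11/2 + z))
l(W) = 2/(16 + 8*W) (l(W) = 2/(-6 + ((W + W)*(11 + 2*(W + W)))/W) = 2/(-6 + ((2*W)*(11 + 2*(2*W)))/W) = 2/(-6 + ((2*W)*(11 + 4*W))/W) = 2/(-6 + (2*W*(11 + 4*W))/W) = 2/(-6 + (22 + 8*W)) = 2/(16 + 8*W))
1/(l(74) - 7029) = 1/(1/(4*(2 + 74)) - 7029) = 1/((¼)/76 - 7029) = 1/((¼)*(1/76) - 7029) = 1/(1/304 - 7029) = 1/(-2136815/304) = -304/2136815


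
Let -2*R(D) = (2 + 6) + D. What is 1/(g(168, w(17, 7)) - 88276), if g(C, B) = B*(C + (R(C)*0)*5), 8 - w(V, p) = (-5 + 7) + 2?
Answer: -1/87604 ≈ -1.1415e-5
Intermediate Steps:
w(V, p) = 4 (w(V, p) = 8 - ((-5 + 7) + 2) = 8 - (2 + 2) = 8 - 1*4 = 8 - 4 = 4)
R(D) = -4 - D/2 (R(D) = -((2 + 6) + D)/2 = -(8 + D)/2 = -4 - D/2)
g(C, B) = B*C (g(C, B) = B*(C + ((-4 - C/2)*0)*5) = B*(C + 0*5) = B*(C + 0) = B*C)
1/(g(168, w(17, 7)) - 88276) = 1/(4*168 - 88276) = 1/(672 - 88276) = 1/(-87604) = -1/87604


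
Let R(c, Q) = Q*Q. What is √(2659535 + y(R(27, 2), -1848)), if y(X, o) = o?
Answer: √2657687 ≈ 1630.2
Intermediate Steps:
R(c, Q) = Q²
√(2659535 + y(R(27, 2), -1848)) = √(2659535 - 1848) = √2657687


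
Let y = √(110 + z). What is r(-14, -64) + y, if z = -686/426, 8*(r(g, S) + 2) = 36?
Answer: 5/2 + √4917531/213 ≈ 12.911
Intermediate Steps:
r(g, S) = 5/2 (r(g, S) = -2 + (⅛)*36 = -2 + 9/2 = 5/2)
z = -343/213 (z = -686*1/426 = -343/213 ≈ -1.6103)
y = √4917531/213 (y = √(110 - 343/213) = √(23087/213) = √4917531/213 ≈ 10.411)
r(-14, -64) + y = 5/2 + √4917531/213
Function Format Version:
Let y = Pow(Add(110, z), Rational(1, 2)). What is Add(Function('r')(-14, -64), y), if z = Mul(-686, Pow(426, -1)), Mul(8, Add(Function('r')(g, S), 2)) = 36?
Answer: Add(Rational(5, 2), Mul(Rational(1, 213), Pow(4917531, Rational(1, 2)))) ≈ 12.911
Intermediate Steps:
Function('r')(g, S) = Rational(5, 2) (Function('r')(g, S) = Add(-2, Mul(Rational(1, 8), 36)) = Add(-2, Rational(9, 2)) = Rational(5, 2))
z = Rational(-343, 213) (z = Mul(-686, Rational(1, 426)) = Rational(-343, 213) ≈ -1.6103)
y = Mul(Rational(1, 213), Pow(4917531, Rational(1, 2))) (y = Pow(Add(110, Rational(-343, 213)), Rational(1, 2)) = Pow(Rational(23087, 213), Rational(1, 2)) = Mul(Rational(1, 213), Pow(4917531, Rational(1, 2))) ≈ 10.411)
Add(Function('r')(-14, -64), y) = Add(Rational(5, 2), Mul(Rational(1, 213), Pow(4917531, Rational(1, 2))))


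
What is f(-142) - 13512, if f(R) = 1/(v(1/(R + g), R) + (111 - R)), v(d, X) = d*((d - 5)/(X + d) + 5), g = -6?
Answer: -5315988946574/393427361 ≈ -13512.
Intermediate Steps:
v(d, X) = d*(5 + (-5 + d)/(X + d)) (v(d, X) = d*((-5 + d)/(X + d) + 5) = d*(5 + (-5 + d)/(X + d)))
f(R) = 1/(111 - R + (-5 + 5*R + 6/(-6 + R))/((-6 + R)*(R + 1/(-6 + R)))) (f(R) = 1/((-5 + 5*R + 6/(R - 6))/((R - 6)*(R + 1/(R - 6))) + (111 - R)) = 1/((-5 + 5*R + 6/(-6 + R))/((-6 + R)*(R + 1/(-6 + R))) + (111 - R)) = 1/(111 - R + (-5 + 5*R + 6/(-6 + R))/((-6 + R)*(R + 1/(-6 + R)))))
f(-142) - 13512 = (6 - 1*(-142)³ - 37*(-142) + 12*(-142)²)/(630 + (-142)⁴ - 4078*(-142) - 123*(-142)³ + 1364*(-142)²) - 13512 = (6 - 1*(-2863288) + 5254 + 12*20164)/(630 + 406586896 + 579076 - 123*(-2863288) + 1364*20164) - 13512 = (6 + 2863288 + 5254 + 241968)/(630 + 406586896 + 579076 + 352184424 + 27503696) - 13512 = 3110516/786854722 - 13512 = (1/786854722)*3110516 - 13512 = 1555258/393427361 - 13512 = -5315988946574/393427361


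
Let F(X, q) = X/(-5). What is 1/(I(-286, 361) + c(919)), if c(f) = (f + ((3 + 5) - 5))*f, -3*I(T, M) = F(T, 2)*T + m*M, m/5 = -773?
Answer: 5/6589297 ≈ 7.5881e-7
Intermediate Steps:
m = -3865 (m = 5*(-773) = -3865)
F(X, q) = -X/5 (F(X, q) = X*(-⅕) = -X/5)
I(T, M) = T²/15 + 3865*M/3 (I(T, M) = -((-T/5)*T - 3865*M)/3 = -(-T²/5 - 3865*M)/3 = -(-3865*M - T²/5)/3 = T²/15 + 3865*M/3)
c(f) = f*(3 + f) (c(f) = (f + (8 - 5))*f = (f + 3)*f = (3 + f)*f = f*(3 + f))
1/(I(-286, 361) + c(919)) = 1/(((1/15)*(-286)² + (3865/3)*361) + 919*(3 + 919)) = 1/(((1/15)*81796 + 1395265/3) + 919*922) = 1/((81796/15 + 1395265/3) + 847318) = 1/(2352707/5 + 847318) = 1/(6589297/5) = 5/6589297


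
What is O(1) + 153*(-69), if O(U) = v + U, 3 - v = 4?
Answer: -10557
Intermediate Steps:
v = -1 (v = 3 - 1*4 = 3 - 4 = -1)
O(U) = -1 + U
O(1) + 153*(-69) = (-1 + 1) + 153*(-69) = 0 - 10557 = -10557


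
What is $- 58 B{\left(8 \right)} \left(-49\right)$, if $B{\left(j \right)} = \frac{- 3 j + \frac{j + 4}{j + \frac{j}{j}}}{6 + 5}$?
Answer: $- \frac{193256}{33} \approx -5856.2$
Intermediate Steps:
$B{\left(j \right)} = - \frac{3 j}{11} + \frac{4 + j}{11 \left(1 + j\right)}$ ($B{\left(j \right)} = \frac{- 3 j + \frac{4 + j}{j + 1}}{11} = \left(- 3 j + \frac{4 + j}{1 + j}\right) \frac{1}{11} = - \frac{3 j}{11} + \frac{4 + j}{11 \left(1 + j\right)}$)
$- 58 B{\left(8 \right)} \left(-49\right) = - 58 \frac{4 - 3 \cdot 8^{2} - 16}{11 \left(1 + 8\right)} \left(-49\right) = - 58 \frac{4 - 192 - 16}{11 \cdot 9} \left(-49\right) = - 58 \cdot \frac{1}{11} \cdot \frac{1}{9} \left(4 - 192 - 16\right) \left(-49\right) = - 58 \cdot \frac{1}{11} \cdot \frac{1}{9} \left(-204\right) \left(-49\right) = \left(-58\right) \left(- \frac{68}{33}\right) \left(-49\right) = \frac{3944}{33} \left(-49\right) = - \frac{193256}{33}$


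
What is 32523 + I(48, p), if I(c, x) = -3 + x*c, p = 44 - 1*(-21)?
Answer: 35640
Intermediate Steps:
p = 65 (p = 44 + 21 = 65)
I(c, x) = -3 + c*x
32523 + I(48, p) = 32523 + (-3 + 48*65) = 32523 + (-3 + 3120) = 32523 + 3117 = 35640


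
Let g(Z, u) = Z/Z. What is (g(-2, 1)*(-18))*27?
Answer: -486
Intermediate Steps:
g(Z, u) = 1
(g(-2, 1)*(-18))*27 = (1*(-18))*27 = -18*27 = -486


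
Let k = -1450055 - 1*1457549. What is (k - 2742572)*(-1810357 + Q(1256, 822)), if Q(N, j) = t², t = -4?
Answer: 10228745270016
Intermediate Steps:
Q(N, j) = 16 (Q(N, j) = (-4)² = 16)
k = -2907604 (k = -1450055 - 1457549 = -2907604)
(k - 2742572)*(-1810357 + Q(1256, 822)) = (-2907604 - 2742572)*(-1810357 + 16) = -5650176*(-1810341) = 10228745270016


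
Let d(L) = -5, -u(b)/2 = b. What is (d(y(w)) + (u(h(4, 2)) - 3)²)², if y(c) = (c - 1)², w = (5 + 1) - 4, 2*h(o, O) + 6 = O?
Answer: 16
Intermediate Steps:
h(o, O) = -3 + O/2
u(b) = -2*b
w = 2 (w = 6 - 4 = 2)
y(c) = (-1 + c)²
(d(y(w)) + (u(h(4, 2)) - 3)²)² = (-5 + (-2*(-3 + (½)*2) - 3)²)² = (-5 + (-2*(-3 + 1) - 3)²)² = (-5 + (-2*(-2) - 3)²)² = (-5 + (4 - 3)²)² = (-5 + 1²)² = (-5 + 1)² = (-4)² = 16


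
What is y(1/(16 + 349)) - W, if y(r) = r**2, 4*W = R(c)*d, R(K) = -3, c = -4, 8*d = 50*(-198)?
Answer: -989195617/1065800 ≈ -928.13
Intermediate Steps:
d = -2475/2 (d = (50*(-198))/8 = (1/8)*(-9900) = -2475/2 ≈ -1237.5)
W = 7425/8 (W = (-3*(-2475/2))/4 = (1/4)*(7425/2) = 7425/8 ≈ 928.13)
y(1/(16 + 349)) - W = (1/(16 + 349))**2 - 1*7425/8 = (1/365)**2 - 7425/8 = 1/133225 - 7425/8 = -989195617/1065800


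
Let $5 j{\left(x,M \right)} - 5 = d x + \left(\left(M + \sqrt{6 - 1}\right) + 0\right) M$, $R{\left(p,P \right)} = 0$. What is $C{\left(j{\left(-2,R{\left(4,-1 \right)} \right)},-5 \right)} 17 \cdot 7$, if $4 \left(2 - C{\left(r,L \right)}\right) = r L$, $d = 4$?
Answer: $\frac{595}{4} \approx 148.75$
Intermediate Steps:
$j{\left(x,M \right)} = 1 + \frac{4 x}{5} + \frac{M \left(M + \sqrt{5}\right)}{5}$ ($j{\left(x,M \right)} = 1 + \frac{4 x + \left(\left(M + \sqrt{6 - 1}\right) + 0\right) M}{5} = 1 + \frac{4 x + \left(\left(M + \sqrt{5}\right) + 0\right) M}{5} = 1 + \frac{4 x + \left(M + \sqrt{5}\right) M}{5} = 1 + \frac{4 x + M \left(M + \sqrt{5}\right)}{5} = 1 + \left(\frac{4 x}{5} + \frac{M \left(M + \sqrt{5}\right)}{5}\right) = 1 + \frac{4 x}{5} + \frac{M \left(M + \sqrt{5}\right)}{5}$)
$C{\left(r,L \right)} = 2 - \frac{L r}{4}$ ($C{\left(r,L \right)} = 2 - \frac{r L}{4} = 2 - \frac{L r}{4}$)
$C{\left(j{\left(-2,R{\left(4,-1 \right)} \right)},-5 \right)} 17 \cdot 7 = \left(2 - - \frac{5 \left(1 + \frac{0^{2}}{5} + \frac{4}{5} \left(-2\right) + \frac{1}{5} \cdot 0 \sqrt{5}\right)}{4}\right) 17 \cdot 7 = \left(2 - - \frac{5 \left(1 + \frac{1}{5} \cdot 0 - \frac{8}{5} + 0\right)}{4}\right) 17 \cdot 7 = \left(2 - - \frac{5 \left(1 + 0 - \frac{8}{5} + 0\right)}{4}\right) 17 \cdot 7 = \left(2 - \left(- \frac{5}{4}\right) \left(- \frac{3}{5}\right)\right) 17 \cdot 7 = \left(2 - \frac{3}{4}\right) 17 \cdot 7 = \frac{5}{4} \cdot 17 \cdot 7 = \frac{85}{4} \cdot 7 = \frac{595}{4}$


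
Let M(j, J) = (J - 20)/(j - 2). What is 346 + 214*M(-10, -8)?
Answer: 2536/3 ≈ 845.33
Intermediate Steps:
M(j, J) = (-20 + J)/(-2 + j)
346 + 214*M(-10, -8) = 346 + 214*((-20 - 8)/(-2 - 10)) = 346 + 214*(-28/(-12)) = 346 + 214*(-1/12*(-28)) = 346 + 214*(7/3) = 346 + 1498/3 = 2536/3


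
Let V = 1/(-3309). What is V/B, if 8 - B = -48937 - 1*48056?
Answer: -1/320976309 ≈ -3.1155e-9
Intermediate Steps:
V = -1/3309 ≈ -0.00030221
B = 97001 (B = 8 - (-48937 - 1*48056) = 8 - (-48937 - 48056) = 8 - 1*(-96993) = 8 + 96993 = 97001)
V/B = -1/3309/97001 = -1/3309*1/97001 = -1/320976309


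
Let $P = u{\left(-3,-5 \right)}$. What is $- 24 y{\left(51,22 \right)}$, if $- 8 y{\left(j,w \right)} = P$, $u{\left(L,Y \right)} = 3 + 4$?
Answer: $21$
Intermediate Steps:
$u{\left(L,Y \right)} = 7$
$P = 7$
$y{\left(j,w \right)} = - \frac{7}{8}$ ($y{\left(j,w \right)} = \left(- \frac{1}{8}\right) 7 = - \frac{7}{8}$)
$- 24 y{\left(51,22 \right)} = \left(-24\right) \left(- \frac{7}{8}\right) = 21$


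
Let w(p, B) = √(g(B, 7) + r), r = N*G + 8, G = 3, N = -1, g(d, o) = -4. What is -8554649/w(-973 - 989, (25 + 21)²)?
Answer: -8554649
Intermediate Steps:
r = 5 (r = -1*3 + 8 = -3 + 8 = 5)
w(p, B) = 1 (w(p, B) = √(-4 + 5) = √1 = 1)
-8554649/w(-973 - 989, (25 + 21)²) = -8554649/1 = -8554649*1 = -8554649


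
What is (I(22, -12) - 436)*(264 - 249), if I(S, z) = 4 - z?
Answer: -6300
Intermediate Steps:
(I(22, -12) - 436)*(264 - 249) = ((4 - 1*(-12)) - 436)*(264 - 249) = ((4 + 12) - 436)*15 = (16 - 436)*15 = -420*15 = -6300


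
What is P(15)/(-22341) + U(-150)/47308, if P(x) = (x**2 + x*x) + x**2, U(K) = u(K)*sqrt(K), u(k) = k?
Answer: -225/7447 - 375*I*sqrt(6)/23654 ≈ -0.030214 - 0.038833*I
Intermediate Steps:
U(K) = K**(3/2) (U(K) = K*sqrt(K) = K**(3/2))
P(x) = 3*x**2 (P(x) = (x**2 + x**2) + x**2 = 2*x**2 + x**2 = 3*x**2)
P(15)/(-22341) + U(-150)/47308 = (3*15**2)/(-22341) + (-150)**(3/2)/47308 = (3*225)*(-1/22341) - 750*I*sqrt(6)*(1/47308) = 675*(-1/22341) - 375*I*sqrt(6)/23654 = -225/7447 - 375*I*sqrt(6)/23654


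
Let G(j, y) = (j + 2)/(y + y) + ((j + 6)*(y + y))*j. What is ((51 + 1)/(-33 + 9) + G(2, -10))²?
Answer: 93528241/900 ≈ 1.0392e+5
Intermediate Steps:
G(j, y) = (2 + j)/(2*y) + 2*j*y*(6 + j) (G(j, y) = (2 + j)/((2*y)) + ((6 + j)*(2*y))*j = (2 + j)*(1/(2*y)) + (2*y*(6 + j))*j = (2 + j)/(2*y) + 2*j*y*(6 + j))
((51 + 1)/(-33 + 9) + G(2, -10))² = ((51 + 1)/(-33 + 9) + (½)*(2 + 2 + 4*2*(-10)²*(6 + 2))/(-10))² = (52/(-24) + (½)*(-⅒)*(2 + 2 + 4*2*100*8))² = (52*(-1/24) + (½)*(-⅒)*(2 + 2 + 6400))² = (-13/6 + (½)*(-⅒)*6404)² = (-13/6 - 1601/5)² = (-9671/30)² = 93528241/900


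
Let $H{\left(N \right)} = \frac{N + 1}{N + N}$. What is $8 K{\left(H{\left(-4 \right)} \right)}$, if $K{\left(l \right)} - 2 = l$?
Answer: $19$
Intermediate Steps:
$H{\left(N \right)} = \frac{1 + N}{2 N}$
$K{\left(l \right)} = 2 + l$
$8 K{\left(H{\left(-4 \right)} \right)} = 8 \left(2 + \frac{1 - 4}{2 \left(-4\right)}\right) = 8 \left(2 + \frac{1}{2} \left(- \frac{1}{4}\right) \left(-3\right)\right) = 8 \left(2 + \frac{3}{8}\right) = 8 \cdot \frac{19}{8} = 19$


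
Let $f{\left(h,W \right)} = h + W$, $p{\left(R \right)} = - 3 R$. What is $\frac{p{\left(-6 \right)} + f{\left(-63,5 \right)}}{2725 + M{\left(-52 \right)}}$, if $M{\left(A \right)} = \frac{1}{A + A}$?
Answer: $- \frac{4160}{283399} \approx -0.014679$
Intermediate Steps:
$f{\left(h,W \right)} = W + h$
$M{\left(A \right)} = \frac{1}{2 A}$
$\frac{p{\left(-6 \right)} + f{\left(-63,5 \right)}}{2725 + M{\left(-52 \right)}} = \frac{\left(-3\right) \left(-6\right) + \left(5 - 63\right)}{2725 + \frac{1}{2 \left(-52\right)}} = \frac{18 - 58}{2725 + \frac{1}{2} \left(- \frac{1}{52}\right)} = - \frac{40}{2725 - \frac{1}{104}} = - \frac{40}{\frac{283399}{104}} = \left(-40\right) \frac{104}{283399} = - \frac{4160}{283399}$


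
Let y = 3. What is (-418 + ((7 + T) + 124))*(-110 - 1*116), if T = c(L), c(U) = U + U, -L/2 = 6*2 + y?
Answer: 78422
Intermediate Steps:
L = -30 (L = -2*(6*2 + 3) = -2*(12 + 3) = -2*15 = -30)
c(U) = 2*U
T = -60 (T = 2*(-30) = -60)
(-418 + ((7 + T) + 124))*(-110 - 1*116) = (-418 + ((7 - 60) + 124))*(-110 - 1*116) = (-418 + (-53 + 124))*(-110 - 116) = (-418 + 71)*(-226) = -347*(-226) = 78422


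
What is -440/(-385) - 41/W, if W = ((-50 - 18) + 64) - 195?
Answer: 1879/1393 ≈ 1.3489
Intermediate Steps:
W = -199 (W = (-68 + 64) - 195 = -4 - 195 = -199)
-440/(-385) - 41/W = -440/(-385) - 41/(-199) = -440*(-1/385) - 41*(-1/199) = 8/7 + 41/199 = 1879/1393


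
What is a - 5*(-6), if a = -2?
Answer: 28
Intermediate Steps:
a - 5*(-6) = -2 - 5*(-6) = -2 + 30 = 28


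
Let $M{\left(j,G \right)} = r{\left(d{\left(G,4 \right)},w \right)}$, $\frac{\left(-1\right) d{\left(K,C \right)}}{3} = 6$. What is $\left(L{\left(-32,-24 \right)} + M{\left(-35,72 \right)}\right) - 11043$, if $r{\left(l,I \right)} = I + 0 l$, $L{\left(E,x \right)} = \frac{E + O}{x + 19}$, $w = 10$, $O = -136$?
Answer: $- \frac{54997}{5} \approx -10999.0$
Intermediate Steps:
$d{\left(K,C \right)} = -18$ ($d{\left(K,C \right)} = \left(-3\right) 6 = -18$)
$L{\left(E,x \right)} = \frac{-136 + E}{19 + x}$ ($L{\left(E,x \right)} = \frac{E - 136}{x + 19} = \frac{-136 + E}{19 + x}$)
$r{\left(l,I \right)} = I$ ($r{\left(l,I \right)} = I + 0 = I$)
$M{\left(j,G \right)} = 10$
$\left(L{\left(-32,-24 \right)} + M{\left(-35,72 \right)}\right) - 11043 = \left(\frac{-136 - 32}{19 - 24} + 10\right) - 11043 = \left(\frac{1}{-5} \left(-168\right) + 10\right) - 11043 = \left(\left(- \frac{1}{5}\right) \left(-168\right) + 10\right) - 11043 = \left(\frac{168}{5} + 10\right) - 11043 = \frac{218}{5} - 11043 = - \frac{54997}{5}$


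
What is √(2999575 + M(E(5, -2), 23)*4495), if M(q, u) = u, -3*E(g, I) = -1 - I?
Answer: 4*√193935 ≈ 1761.5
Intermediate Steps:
E(g, I) = ⅓ + I/3 (E(g, I) = -(-1 - I)/3 = ⅓ + I/3)
√(2999575 + M(E(5, -2), 23)*4495) = √(2999575 + 23*4495) = √(2999575 + 103385) = √3102960 = 4*√193935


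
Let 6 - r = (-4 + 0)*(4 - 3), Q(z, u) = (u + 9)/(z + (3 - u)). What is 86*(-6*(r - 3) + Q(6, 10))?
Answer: -5246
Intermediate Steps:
Q(z, u) = (9 + u)/(3 + z - u)
r = 10 (r = 6 - (-4 + 0)*(4 - 3) = 6 - (-4) = 6 - 1*(-4) = 6 + 4 = 10)
86*(-6*(r - 3) + Q(6, 10)) = 86*(-6*(10 - 3) + (9 + 10)/(3 + 6 - 1*10)) = 86*(-6*7 + 19/(3 + 6 - 10)) = 86*(-42 + 19/(-1)) = 86*(-42 - 1*19) = 86*(-42 - 19) = 86*(-61) = -5246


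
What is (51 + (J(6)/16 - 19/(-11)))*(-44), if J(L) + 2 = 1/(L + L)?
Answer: -111107/48 ≈ -2314.7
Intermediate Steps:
J(L) = -2 + 1/(2*L) (J(L) = -2 + 1/(L + L) = -2 + 1/(2*L))
(51 + (J(6)/16 - 19/(-11)))*(-44) = (51 + ((-2 + (½)/6)/16 - 19/(-11)))*(-44) = (51 + ((-2 + (½)*(⅙))*(1/16) - 19*(-1/11)))*(-44) = (51 + ((-2 + 1/12)*(1/16) + 19/11))*(-44) = (51 + (-23/12*1/16 + 19/11))*(-44) = (51 + (-23/192 + 19/11))*(-44) = (51 + 3395/2112)*(-44) = (111107/2112)*(-44) = -111107/48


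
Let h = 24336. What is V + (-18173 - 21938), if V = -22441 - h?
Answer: -86888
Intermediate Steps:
V = -46777 (V = -22441 - 1*24336 = -22441 - 24336 = -46777)
V + (-18173 - 21938) = -46777 + (-18173 - 21938) = -46777 - 40111 = -86888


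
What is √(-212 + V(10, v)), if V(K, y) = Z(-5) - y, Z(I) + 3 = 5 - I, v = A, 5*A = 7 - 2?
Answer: I*√206 ≈ 14.353*I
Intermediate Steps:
A = 1 (A = (7 - 2)/5 = (⅕)*5 = 1)
v = 1
Z(I) = 2 - I (Z(I) = -3 + (5 - I) = 2 - I)
V(K, y) = 7 - y (V(K, y) = (2 - 1*(-5)) - y = (2 + 5) - y = 7 - y)
√(-212 + V(10, v)) = √(-212 + (7 - 1*1)) = √(-212 + (7 - 1)) = √(-212 + 6) = √(-206) = I*√206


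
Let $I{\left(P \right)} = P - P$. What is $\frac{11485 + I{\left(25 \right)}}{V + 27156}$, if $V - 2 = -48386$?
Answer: $- \frac{11485}{21228} \approx -0.54103$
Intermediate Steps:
$I{\left(P \right)} = 0$
$V = -48384$ ($V = 2 - 48386 = -48384$)
$\frac{11485 + I{\left(25 \right)}}{V + 27156} = \frac{11485 + 0}{-48384 + 27156} = \frac{11485}{-21228} = 11485 \left(- \frac{1}{21228}\right) = - \frac{11485}{21228}$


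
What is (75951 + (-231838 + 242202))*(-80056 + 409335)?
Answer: 28421716885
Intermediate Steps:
(75951 + (-231838 + 242202))*(-80056 + 409335) = (75951 + 10364)*329279 = 86315*329279 = 28421716885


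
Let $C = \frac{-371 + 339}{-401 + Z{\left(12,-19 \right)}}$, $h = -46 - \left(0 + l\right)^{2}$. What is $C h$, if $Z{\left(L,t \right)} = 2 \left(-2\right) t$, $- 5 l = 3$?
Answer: $- \frac{37088}{8125} \approx -4.5647$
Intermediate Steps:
$l = - \frac{3}{5}$ ($l = \left(- \frac{1}{5}\right) 3 = - \frac{3}{5} \approx -0.6$)
$Z{\left(L,t \right)} = - 4 t$
$h = - \frac{1159}{25}$ ($h = -46 - \left(0 - \frac{3}{5}\right)^{2} = -46 - \left(- \frac{3}{5}\right)^{2} = -46 - \frac{9}{25} = - \frac{1159}{25} \approx -46.36$)
$C = \frac{32}{325}$ ($C = \frac{-371 + 339}{-401 - -76} = - \frac{32}{-401 + 76} = - \frac{32}{-325} = \left(-32\right) \left(- \frac{1}{325}\right) = \frac{32}{325} \approx 0.098462$)
$C h = \frac{32}{325} \left(- \frac{1159}{25}\right) = - \frac{37088}{8125}$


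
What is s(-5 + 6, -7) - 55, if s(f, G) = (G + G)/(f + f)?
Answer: -62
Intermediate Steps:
s(f, G) = G/f (s(f, G) = (2*G)/((2*f)) = (2*G)*(1/(2*f)) = G/f)
s(-5 + 6, -7) - 55 = -7/(-5 + 6) - 55 = -7/1 - 55 = -7*1 - 55 = -7 - 55 = -62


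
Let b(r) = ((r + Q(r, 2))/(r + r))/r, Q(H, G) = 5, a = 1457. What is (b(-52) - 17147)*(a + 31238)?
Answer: -233218522845/416 ≈ -5.6062e+8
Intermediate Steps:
b(r) = (5 + r)/(2*r**2) (b(r) = ((r + 5)/(r + r))/r = ((5 + r)/((2*r)))/r = ((5 + r)*(1/(2*r)))/r = ((5 + r)/(2*r))/r = (5 + r)/(2*r**2))
(b(-52) - 17147)*(a + 31238) = ((1/2)*(5 - 52)/(-52)**2 - 17147)*(1457 + 31238) = ((1/2)*(1/2704)*(-47) - 17147)*32695 = (-47/5408 - 17147)*32695 = -92731023/5408*32695 = -233218522845/416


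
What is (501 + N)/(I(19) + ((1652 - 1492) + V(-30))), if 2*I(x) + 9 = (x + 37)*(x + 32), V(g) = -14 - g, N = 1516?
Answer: 4034/3199 ≈ 1.2610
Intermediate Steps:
I(x) = -9/2 + (32 + x)*(37 + x)/2 (I(x) = -9/2 + ((x + 37)*(x + 32))/2 = -9/2 + ((37 + x)*(32 + x))/2 = -9/2 + ((32 + x)*(37 + x))/2 = -9/2 + (32 + x)*(37 + x)/2)
(501 + N)/(I(19) + ((1652 - 1492) + V(-30))) = (501 + 1516)/((1175/2 + (½)*19² + (69/2)*19) + ((1652 - 1492) + (-14 - 1*(-30)))) = 2017/((1175/2 + (½)*361 + 1311/2) + (160 + (-14 + 30))) = 2017/((1175/2 + 361/2 + 1311/2) + (160 + 16)) = 2017/(2847/2 + 176) = 2017/(3199/2) = 2017*(2/3199) = 4034/3199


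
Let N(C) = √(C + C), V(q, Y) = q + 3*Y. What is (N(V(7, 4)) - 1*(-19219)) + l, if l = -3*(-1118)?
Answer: 22573 + √38 ≈ 22579.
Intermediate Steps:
N(C) = √2*√C (N(C) = √(2*C) = √2*√C)
l = 3354
(N(V(7, 4)) - 1*(-19219)) + l = (√2*√(7 + 3*4) - 1*(-19219)) + 3354 = (√2*√(7 + 12) + 19219) + 3354 = (√2*√19 + 19219) + 3354 = (√38 + 19219) + 3354 = (19219 + √38) + 3354 = 22573 + √38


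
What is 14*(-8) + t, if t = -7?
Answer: -119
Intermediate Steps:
14*(-8) + t = 14*(-8) - 7 = -112 - 7 = -119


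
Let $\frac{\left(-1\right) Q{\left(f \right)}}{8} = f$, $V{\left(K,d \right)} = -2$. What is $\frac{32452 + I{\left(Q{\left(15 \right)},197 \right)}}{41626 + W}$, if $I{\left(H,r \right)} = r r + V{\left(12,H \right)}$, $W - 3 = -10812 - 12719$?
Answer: $\frac{71259}{18098} \approx 3.9374$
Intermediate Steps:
$W = -23528$ ($W = 3 - 23531 = -23528$)
$Q{\left(f \right)} = - 8 f$
$I{\left(H,r \right)} = -2 + r^{2}$ ($I{\left(H,r \right)} = r r - 2 = r^{2} - 2 = -2 + r^{2}$)
$\frac{32452 + I{\left(Q{\left(15 \right)},197 \right)}}{41626 + W} = \frac{32452 - \left(2 - 197^{2}\right)}{41626 - 23528} = \frac{32452 + \left(-2 + 38809\right)}{18098} = \left(32452 + 38807\right) \frac{1}{18098} = 71259 \cdot \frac{1}{18098} = \frac{71259}{18098}$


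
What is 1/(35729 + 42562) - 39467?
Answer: -3089910896/78291 ≈ -39467.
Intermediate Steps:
1/(35729 + 42562) - 39467 = 1/78291 - 39467 = -3089910896/78291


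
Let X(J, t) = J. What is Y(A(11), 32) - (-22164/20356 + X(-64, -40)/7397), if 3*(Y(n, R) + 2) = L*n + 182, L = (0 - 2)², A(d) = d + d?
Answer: 3353925777/37643333 ≈ 89.097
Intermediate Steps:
A(d) = 2*d
L = 4 (L = (-2)² = 4)
Y(n, R) = 176/3 + 4*n/3 (Y(n, R) = -2 + (4*n + 182)/3 = -2 + (182 + 4*n)/3 = -2 + (182/3 + 4*n/3) = 176/3 + 4*n/3)
Y(A(11), 32) - (-22164/20356 + X(-64, -40)/7397) = (176/3 + 4*(2*11)/3) - (-22164/20356 - 64/7397) = (176/3 + (4/3)*22) - (-22164*1/20356 - 64*1/7397) = (176/3 + 88/3) - (-5541/5089 - 64/7397) = 88 - 1*(-41312473/37643333) = 88 + 41312473/37643333 = 3353925777/37643333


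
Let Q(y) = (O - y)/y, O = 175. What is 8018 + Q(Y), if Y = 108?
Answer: 866011/108 ≈ 8018.6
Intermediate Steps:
Q(y) = (175 - y)/y
8018 + Q(Y) = 8018 + (175 - 1*108)/108 = 8018 + (175 - 108)/108 = 8018 + (1/108)*67 = 8018 + 67/108 = 866011/108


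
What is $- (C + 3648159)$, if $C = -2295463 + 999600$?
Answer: $-2352296$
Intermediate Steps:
$C = -1295863$
$- (C + 3648159) = - (-1295863 + 3648159) = \left(-1\right) 2352296 = -2352296$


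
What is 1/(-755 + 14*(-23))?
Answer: -1/1077 ≈ -0.00092851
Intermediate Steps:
1/(-755 + 14*(-23)) = 1/(-755 - 322) = 1/(-1077) = -1/1077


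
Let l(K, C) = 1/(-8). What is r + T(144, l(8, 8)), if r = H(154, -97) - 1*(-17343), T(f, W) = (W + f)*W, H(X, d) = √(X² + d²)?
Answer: 1108801/64 + 25*√53 ≈ 17507.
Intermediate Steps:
l(K, C) = -⅛
T(f, W) = W*(W + f)
r = 17343 + 25*√53 (r = √(154² + (-97)²) - 1*(-17343) = √(23716 + 9409) + 17343 = √33125 + 17343 = 25*√53 + 17343 = 17343 + 25*√53 ≈ 17525.)
r + T(144, l(8, 8)) = (17343 + 25*√53) - (-⅛ + 144)/8 = (17343 + 25*√53) - ⅛*1151/8 = (17343 + 25*√53) - 1151/64 = 1108801/64 + 25*√53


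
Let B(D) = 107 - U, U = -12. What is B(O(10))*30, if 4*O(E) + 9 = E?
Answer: 3570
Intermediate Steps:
O(E) = -9/4 + E/4
B(D) = 119 (B(D) = 107 - 1*(-12) = 107 + 12 = 119)
B(O(10))*30 = 119*30 = 3570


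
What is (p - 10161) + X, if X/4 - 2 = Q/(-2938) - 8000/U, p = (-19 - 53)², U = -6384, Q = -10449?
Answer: -2901208637/586131 ≈ -4949.8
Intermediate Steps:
p = 5184 (p = (-72)² = 5184)
X = 15965350/586131 (X = 8 + 4*(-10449/(-2938) - 8000/(-6384)) = 8 + 4*(-10449*(-1/2938) - 8000*(-1/6384)) = 8 + 4*(10449/2938 + 500/399) = 8 + 4*(5638151/1172262) = 8 + 11276302/586131 = 15965350/586131 ≈ 27.239)
(p - 10161) + X = (5184 - 10161) + 15965350/586131 = -4977 + 15965350/586131 = -2901208637/586131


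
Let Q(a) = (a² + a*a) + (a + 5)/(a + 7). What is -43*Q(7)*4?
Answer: -119024/7 ≈ -17003.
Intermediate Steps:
Q(a) = 2*a² + (5 + a)/(7 + a) (Q(a) = (a² + a²) + (5 + a)/(7 + a) = 2*a² + (5 + a)/(7 + a))
-43*Q(7)*4 = -43*(5 + 7 + 2*7³ + 14*7²)/(7 + 7)*4 = -43*(5 + 7 + 2*343 + 14*49)/14*4 = -43*(5 + 7 + 686 + 686)/14*4 = -43*1384/14*4 = -43*692/7*4 = -29756/7*4 = -119024/7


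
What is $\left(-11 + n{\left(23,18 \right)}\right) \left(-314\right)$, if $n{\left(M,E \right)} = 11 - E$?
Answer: $5652$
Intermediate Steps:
$\left(-11 + n{\left(23,18 \right)}\right) \left(-314\right) = \left(-11 + \left(11 - 18\right)\right) \left(-314\right) = \left(-11 - 7\right) \left(-314\right) = \left(-18\right) \left(-314\right) = 5652$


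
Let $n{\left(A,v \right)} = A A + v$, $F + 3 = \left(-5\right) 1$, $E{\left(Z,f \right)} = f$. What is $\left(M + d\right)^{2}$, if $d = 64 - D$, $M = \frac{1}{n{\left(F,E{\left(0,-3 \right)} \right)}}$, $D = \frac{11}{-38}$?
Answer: $\frac{22219181721}{5373124} \approx 4135.2$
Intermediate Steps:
$D = - \frac{11}{38}$ ($D = 11 \left(- \frac{1}{38}\right) = - \frac{11}{38} \approx -0.28947$)
$F = -8$ ($F = -3 - 5 = -8$)
$n{\left(A,v \right)} = v + A^{2}$ ($n{\left(A,v \right)} = A^{2} + v = v + A^{2}$)
$M = \frac{1}{61}$ ($M = \frac{1}{-3 + \left(-8\right)^{2}} = \frac{1}{-3 + 64} = \frac{1}{61} \approx 0.016393$)
$d = \frac{2443}{38}$ ($d = 64 - - \frac{11}{38} = 64 + \frac{11}{38} = \frac{2443}{38} \approx 64.289$)
$\left(M + d\right)^{2} = \left(\frac{1}{61} + \frac{2443}{38}\right)^{2} = \left(\frac{149061}{2318}\right)^{2} = \frac{22219181721}{5373124}$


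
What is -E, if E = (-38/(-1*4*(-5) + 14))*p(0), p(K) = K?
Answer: 0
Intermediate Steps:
E = 0 (E = (-38/(-1*4*(-5) + 14))*0 = (-38/(-4*(-5) + 14))*0 = (-38/(20 + 14))*0 = (-38/34)*0 = ((1/34)*(-38))*0 = -19/17*0 = 0)
-E = -1*0 = 0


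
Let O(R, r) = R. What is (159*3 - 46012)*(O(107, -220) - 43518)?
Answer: 1976719885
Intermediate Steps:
(159*3 - 46012)*(O(107, -220) - 43518) = (159*3 - 46012)*(107 - 43518) = (477 - 46012)*(-43411) = -45535*(-43411) = 1976719885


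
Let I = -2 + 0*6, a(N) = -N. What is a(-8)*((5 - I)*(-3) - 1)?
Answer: -176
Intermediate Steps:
I = -2 (I = -2 + 0 = -2)
a(-8)*((5 - I)*(-3) - 1) = (-1*(-8))*((5 - 1*(-2))*(-3) - 1) = 8*((5 + 2)*(-3) - 1) = 8*(7*(-3) - 1) = 8*(-21 - 1) = 8*(-22) = -176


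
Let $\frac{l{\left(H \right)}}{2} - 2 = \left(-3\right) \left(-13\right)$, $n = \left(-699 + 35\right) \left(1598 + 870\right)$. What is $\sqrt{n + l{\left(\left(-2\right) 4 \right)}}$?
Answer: $i \sqrt{1638670} \approx 1280.1 i$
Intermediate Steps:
$n = -1638752$ ($n = \left(-664\right) 2468 = -1638752$)
$l{\left(H \right)} = 82$ ($l{\left(H \right)} = 4 + 2 \left(\left(-3\right) \left(-13\right)\right) = 4 + 2 \cdot 39 = 4 + 78 = 82$)
$\sqrt{n + l{\left(\left(-2\right) 4 \right)}} = \sqrt{-1638752 + 82} = \sqrt{-1638670} = i \sqrt{1638670}$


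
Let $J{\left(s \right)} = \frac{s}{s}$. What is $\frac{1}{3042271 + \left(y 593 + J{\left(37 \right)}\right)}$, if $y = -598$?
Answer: $\frac{1}{2687658} \approx 3.7207 \cdot 10^{-7}$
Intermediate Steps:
$J{\left(s \right)} = 1$
$\frac{1}{3042271 + \left(y 593 + J{\left(37 \right)}\right)} = \frac{1}{3042271 + \left(\left(-598\right) 593 + 1\right)} = \frac{1}{3042271 + \left(-354614 + 1\right)} = \frac{1}{3042271 - 354613} = \frac{1}{2687658}$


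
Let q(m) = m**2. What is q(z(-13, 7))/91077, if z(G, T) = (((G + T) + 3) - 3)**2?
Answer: 432/30359 ≈ 0.014230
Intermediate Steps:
z(G, T) = (G + T)**2 (z(G, T) = ((3 + G + T) - 3)**2 = (G + T)**2)
q(z(-13, 7))/91077 = ((-13 + 7)**2)**2/91077 = ((-6)**2)**2*(1/91077) = 36**2*(1/91077) = 1296*(1/91077) = 432/30359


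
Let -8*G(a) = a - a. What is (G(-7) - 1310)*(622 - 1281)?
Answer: 863290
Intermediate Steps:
G(a) = 0 (G(a) = -(a - a)/8 = -⅛*0 = 0)
(G(-7) - 1310)*(622 - 1281) = (0 - 1310)*(622 - 1281) = -1310*(-659) = 863290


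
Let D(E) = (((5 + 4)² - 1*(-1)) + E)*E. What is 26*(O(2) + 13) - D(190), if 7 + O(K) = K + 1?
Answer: -51446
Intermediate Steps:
O(K) = -6 + K (O(K) = -7 + (K + 1) = -7 + (1 + K) = -6 + K)
D(E) = E*(82 + E) (D(E) = ((9² + 1) + E)*E = ((81 + 1) + E)*E = (82 + E)*E = E*(82 + E))
26*(O(2) + 13) - D(190) = 26*((-6 + 2) + 13) - 190*(82 + 190) = 26*(-4 + 13) - 190*272 = 26*9 - 1*51680 = 234 - 51680 = -51446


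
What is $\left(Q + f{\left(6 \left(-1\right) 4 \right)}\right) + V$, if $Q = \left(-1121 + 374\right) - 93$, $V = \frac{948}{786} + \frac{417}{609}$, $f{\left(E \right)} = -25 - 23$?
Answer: $- \frac{23564301}{26593} \approx -886.11$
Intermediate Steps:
$f{\left(E \right)} = -48$
$V = \frac{50283}{26593}$ ($V = 948 \cdot \frac{1}{786} + 417 \cdot \frac{1}{609} = \frac{158}{131} + \frac{139}{203} = \frac{50283}{26593} \approx 1.8908$)
$Q = -840$ ($Q = -747 - 93 = -840$)
$\left(Q + f{\left(6 \left(-1\right) 4 \right)}\right) + V = \left(-840 - 48\right) + \frac{50283}{26593} = -888 + \frac{50283}{26593} = - \frac{23564301}{26593}$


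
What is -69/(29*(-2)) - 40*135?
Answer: -313131/58 ≈ -5398.8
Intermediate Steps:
-69/(29*(-2)) - 40*135 = -69/(-58) - 5400 = -69*(-1/58) - 5400 = 69/58 - 5400 = -313131/58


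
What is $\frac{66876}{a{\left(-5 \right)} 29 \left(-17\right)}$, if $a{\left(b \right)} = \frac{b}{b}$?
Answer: $- \frac{66876}{493} \approx -135.65$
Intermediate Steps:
$a{\left(b \right)} = 1$
$\frac{66876}{a{\left(-5 \right)} 29 \left(-17\right)} = \frac{66876}{1 \cdot 29 \left(-17\right)} = \frac{66876}{29 \left(-17\right)} = \frac{66876}{-493} = 66876 \left(- \frac{1}{493}\right) = - \frac{66876}{493}$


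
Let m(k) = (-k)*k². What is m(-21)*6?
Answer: 55566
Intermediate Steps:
m(k) = -k³
m(-21)*6 = -1*(-21)³*6 = -1*(-9261)*6 = 9261*6 = 55566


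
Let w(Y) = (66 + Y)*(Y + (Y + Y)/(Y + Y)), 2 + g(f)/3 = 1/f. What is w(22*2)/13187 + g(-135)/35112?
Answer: 7817624323/20835987480 ≈ 0.37520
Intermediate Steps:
g(f) = -6 + 3/f
w(Y) = (1 + Y)*(66 + Y) (w(Y) = (66 + Y)*(Y + (2*Y)/((2*Y))) = (66 + Y)*(Y + (2*Y)*(1/(2*Y))) = (66 + Y)*(Y + 1) = (66 + Y)*(1 + Y) = (1 + Y)*(66 + Y))
w(22*2)/13187 + g(-135)/35112 = (66 + (22*2)**2 + 67*(22*2))/13187 + (-6 + 3/(-135))/35112 = (66 + 44**2 + 67*44)*(1/13187) + (-6 + 3*(-1/135))*(1/35112) = (66 + 1936 + 2948)*(1/13187) + (-6 - 1/45)*(1/35112) = 4950*(1/13187) - 271/45*1/35112 = 4950/13187 - 271/1580040 = 7817624323/20835987480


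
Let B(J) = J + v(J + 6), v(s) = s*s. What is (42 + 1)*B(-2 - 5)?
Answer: -258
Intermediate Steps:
v(s) = s²
B(J) = J + (6 + J)² (B(J) = J + (J + 6)² = J + (6 + J)²)
(42 + 1)*B(-2 - 5) = (42 + 1)*((-2 - 5) + (6 + (-2 - 5))²) = 43*(-7 + (6 - 7)²) = 43*(-7 + (-1)²) = 43*(-7 + 1) = 43*(-6) = -258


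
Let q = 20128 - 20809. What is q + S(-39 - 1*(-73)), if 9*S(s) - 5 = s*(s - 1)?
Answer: -5002/9 ≈ -555.78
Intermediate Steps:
q = -681
S(s) = 5/9 + s*(-1 + s)/9 (S(s) = 5/9 + (s*(s - 1))/9 = 5/9 + (s*(-1 + s))/9 = 5/9 + s*(-1 + s)/9)
q + S(-39 - 1*(-73)) = -681 + (5/9 - (-39 - 1*(-73))/9 + (-39 - 1*(-73))²/9) = -681 + (5/9 - (-39 + 73)/9 + (-39 + 73)²/9) = -681 + (5/9 - ⅑*34 + (⅑)*34²) = -681 + (5/9 - 34/9 + (⅑)*1156) = -681 + (5/9 - 34/9 + 1156/9) = -681 + 1127/9 = -5002/9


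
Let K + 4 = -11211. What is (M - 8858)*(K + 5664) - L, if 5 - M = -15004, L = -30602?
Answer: -34113599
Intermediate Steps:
K = -11215 (K = -4 - 11211 = -11215)
M = 15009 (M = 5 - 1*(-15004) = 5 + 15004 = 15009)
(M - 8858)*(K + 5664) - L = (15009 - 8858)*(-11215 + 5664) - 1*(-30602) = 6151*(-5551) + 30602 = -34144201 + 30602 = -34113599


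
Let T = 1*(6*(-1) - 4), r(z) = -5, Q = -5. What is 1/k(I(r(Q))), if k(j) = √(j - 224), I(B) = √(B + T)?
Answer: (-224 + I*√15)^(-½) ≈ 0.0005775 - 0.066808*I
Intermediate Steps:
T = -10 (T = 1*(-6 - 4) = 1*(-10) = -10)
I(B) = √(-10 + B) (I(B) = √(B - 10) = √(-10 + B))
k(j) = √(-224 + j)
1/k(I(r(Q))) = 1/(√(-224 + √(-10 - 5))) = 1/(√(-224 + √(-15))) = 1/(√(-224 + I*√15)) = (-224 + I*√15)^(-½)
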